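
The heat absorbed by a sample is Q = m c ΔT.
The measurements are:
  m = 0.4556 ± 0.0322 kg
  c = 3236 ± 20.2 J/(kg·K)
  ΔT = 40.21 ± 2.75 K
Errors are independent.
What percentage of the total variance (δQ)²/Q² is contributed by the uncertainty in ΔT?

(δQ/Q)² = (1·δm/m)² + (1·δc/c)² + (1·δΔT/ΔT)²
  m term: (1×0.0707)² = 0.00500
  c term: (1×0.00624)² = 3.9e-05
  ΔT term: (1×0.0684)² = 0.00468
Total = 0.00971. Share from ΔT = 0.00468/0.00971 = 0.482.

48.2%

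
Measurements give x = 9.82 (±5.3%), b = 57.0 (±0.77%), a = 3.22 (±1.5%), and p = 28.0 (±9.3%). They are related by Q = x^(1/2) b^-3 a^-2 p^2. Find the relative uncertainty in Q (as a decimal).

Each factor contributes (exponent × relative error)² to (δQ/Q)²:
  (½·δx/x)² = (0.5×0.0530)² = 0.000702;  (-3·δb/b)² = (-3×0.00770)² = 0.000534;  (-2·δa/a)² = (-2×0.0150)² = 0.000900;  (2·δp/p)² = (2×0.0930)² = 0.0346
δQ/Q = √(0.0367) = 0.192

0.192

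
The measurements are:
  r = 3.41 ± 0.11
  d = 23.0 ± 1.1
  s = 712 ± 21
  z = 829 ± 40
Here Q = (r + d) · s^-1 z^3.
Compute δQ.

Let u = r + d = 26.4. δu = √(δr² + δd²) = √(0.0121 + 1.21) = 1.11, so δu/u = 0.0419.
Q is then a monomial in u, s, z:
δQ/Q = √((δu/u)² + (-1·δs/s)² + (3·δz/z)²) = √(0.00175 + 0.000870 + 0.0210) = 0.154
Q = 2.11e+07, so δQ = 0.154 × 2.11e+07 = 3.24e+06.

3.24e+06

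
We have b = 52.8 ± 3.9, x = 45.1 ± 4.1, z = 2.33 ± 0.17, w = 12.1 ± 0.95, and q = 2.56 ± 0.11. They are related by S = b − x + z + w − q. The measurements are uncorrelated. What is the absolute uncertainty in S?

Each term contributes (cᵢ δxᵢ)² to (δS)²:
  (δb)² = 15.2;  (δx)² = 16.8;  (δz)² = 0.0289;  (δw)² = 0.902;  (δq)² = 0.0121
δS = √(33.0) = 5.74

5.74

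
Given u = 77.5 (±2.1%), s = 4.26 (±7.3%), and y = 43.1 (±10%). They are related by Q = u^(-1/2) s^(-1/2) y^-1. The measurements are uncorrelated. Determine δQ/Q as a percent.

For a monomial Q ∝ u^(-1/2), s^(-1/2), y^-1, fractional errors add in quadrature:
  (−½·δu/u)² = (-0.5×0.0210)² = 0.000110;  (−½·δs/s)² = (-0.5×0.0730)² = 0.00133;  (-1·δy/y)² = (-1×0.100)² = 0.0100
δQ/Q = √(0.0114) = 0.107

10.7%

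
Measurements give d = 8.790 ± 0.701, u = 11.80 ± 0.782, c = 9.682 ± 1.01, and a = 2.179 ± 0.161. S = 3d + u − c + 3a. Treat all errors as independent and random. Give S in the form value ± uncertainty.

Absolute uncertainties add in quadrature for a linear combination:
  (3·δd)² = 4.42;  (δu)² = 0.612;  (δc)² = 1.02;  (3·δa)² = 0.233
δS = √(6.29) = 2.51
S = 35.02.

35.02 ± 2.51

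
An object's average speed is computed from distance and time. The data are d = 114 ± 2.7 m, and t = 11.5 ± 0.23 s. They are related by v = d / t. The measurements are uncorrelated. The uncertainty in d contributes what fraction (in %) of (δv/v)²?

58.4%

(δv/v)² = (1·δd/d)² + (-1·δt/t)²
  d term: (1×0.0237)² = 0.000561
  t term: (-1×0.0200)² = 0.000400
Total = 0.000961. Share from d = 0.000561/0.000961 = 0.584.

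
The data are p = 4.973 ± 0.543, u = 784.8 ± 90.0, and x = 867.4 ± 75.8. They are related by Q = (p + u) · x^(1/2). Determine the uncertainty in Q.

Let w = p + u = 789.8. δw = √(δp² + δu²) = √(0.295 + 8100) = 90.0, so δw/w = 0.114.
Q is then a monomial in w, x:
δQ/Q = √((δw/w)² + (½·δx/x)²) = √(0.0130 + 0.00191) = 0.122
Q = 23260, so δQ = 0.122 × 23260 = 2840.

2840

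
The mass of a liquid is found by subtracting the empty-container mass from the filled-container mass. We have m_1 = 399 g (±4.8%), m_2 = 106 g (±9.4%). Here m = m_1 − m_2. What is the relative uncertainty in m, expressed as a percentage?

Each term contributes (cᵢ δxᵢ)² to (δm)²:
  (δm_1)² = 367;  (δm_2)² = 99.3
δm = √(466) = 21.6 g
m = 293 g, so δm/m = 21.6/293 = 0.0737.

7.37%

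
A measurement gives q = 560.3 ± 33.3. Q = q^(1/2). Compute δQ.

Q ∝ q^(1/2), so δQ/Q = |½| · δq/q = 0.5 × 0.0594 = 0.0297.
Q = 23.67, so δQ = 0.0297 × 23.67 = 0.703.

0.703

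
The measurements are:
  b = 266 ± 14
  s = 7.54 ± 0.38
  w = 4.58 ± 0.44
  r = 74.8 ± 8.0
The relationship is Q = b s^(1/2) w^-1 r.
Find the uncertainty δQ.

1850

Products/powers → add relative errors in quadrature, weighted by exponent:
  (1·δb/b)² = (1×0.0526)² = 0.00277;  (½·δs/s)² = (0.5×0.0504)² = 0.000635;  (-1·δw/w)² = (-1×0.0961)² = 0.00923;  (1·δr/r)² = (1×0.107)² = 0.0114
δQ/Q = √(0.0241) = 0.155
Q = 11900, so δQ = 0.155 × 11900 = 1850.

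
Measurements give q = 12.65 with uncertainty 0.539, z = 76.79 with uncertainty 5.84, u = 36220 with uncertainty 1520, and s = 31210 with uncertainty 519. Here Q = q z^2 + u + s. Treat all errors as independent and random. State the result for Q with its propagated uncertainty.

142000 ± 11900

Let p = q·z^2 = 74590. δp/p = √((1·δq/q)² + (2·δz/z)²) = √(0.00182 + 0.0231) = 0.158, so δp = 11800.
Q = p + u + s: δQ = √(δp² + δu² + δs²) = √(1.39e+08 + 2.31e+06 + 2.69e+05) = 11900
Q = 142000.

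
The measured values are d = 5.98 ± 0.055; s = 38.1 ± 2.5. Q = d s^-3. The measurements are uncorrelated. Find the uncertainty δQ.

2.13e-05

For a monomial Q ∝ d, s^-3, fractional errors add in quadrature:
  (1·δd/d)² = (1×0.00920)² = 8.46e-05;  (-3·δs/s)² = (-3×0.0656)² = 0.0388
δQ/Q = √(0.0388) = 0.197
Q = 0.000108, so δQ = 0.197 × 0.000108 = 2.13e-05.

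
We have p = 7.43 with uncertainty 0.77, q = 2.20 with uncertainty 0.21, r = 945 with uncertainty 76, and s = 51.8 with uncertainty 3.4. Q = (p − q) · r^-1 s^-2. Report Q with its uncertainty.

(2.06 ± 0.447) × 10^-6

Let u = p − q = 5.23. δu = √(δp² + δq²) = √(0.593 + 0.0441) = 0.798, so δu/u = 0.153.
Q is then a monomial in u, r, s:
δQ/Q = √((δu/u)² + (-1·δr/r)² + (-2·δs/s)²) = √(0.0233 + 0.00647 + 0.0172) = 0.217
Q = 2.06e-06, so δQ = 0.217 × 2.06e-06 = 4.47e-07.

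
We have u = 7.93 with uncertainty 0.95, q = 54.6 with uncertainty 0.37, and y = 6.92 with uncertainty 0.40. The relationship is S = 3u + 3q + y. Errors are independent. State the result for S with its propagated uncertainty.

Each term contributes (cᵢ δxᵢ)² to (δS)²:
  (3·δu)² = 8.12;  (3·δq)² = 1.23;  (δy)² = 0.160
δS = √(9.51) = 3.08
S = 195.

195 ± 3.08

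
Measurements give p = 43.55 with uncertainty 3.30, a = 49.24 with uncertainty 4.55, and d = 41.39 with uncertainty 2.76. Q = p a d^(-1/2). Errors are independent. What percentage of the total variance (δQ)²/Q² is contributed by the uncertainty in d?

7.22%

(δQ/Q)² = (1·δp/p)² + (1·δa/a)² + (−½·δd/d)²
  p term: (1×0.0758)² = 0.00574
  a term: (1×0.0924)² = 0.00854
  d term: (-0.5×0.0667)² = 0.00111
Total = 0.0154. Share from d = 0.00111/0.0154 = 0.0722.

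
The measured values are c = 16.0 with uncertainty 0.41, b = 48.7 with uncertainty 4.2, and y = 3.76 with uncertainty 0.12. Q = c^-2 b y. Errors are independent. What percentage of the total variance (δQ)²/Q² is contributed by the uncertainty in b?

(δQ/Q)² = (-2·δc/c)² + (1·δb/b)² + (1·δy/y)²
  c term: (-2×0.0256)² = 0.00263
  b term: (1×0.0862)² = 0.00744
  y term: (1×0.0319)² = 0.00102
Total = 0.0111. Share from b = 0.00744/0.0111 = 0.671.

67.1%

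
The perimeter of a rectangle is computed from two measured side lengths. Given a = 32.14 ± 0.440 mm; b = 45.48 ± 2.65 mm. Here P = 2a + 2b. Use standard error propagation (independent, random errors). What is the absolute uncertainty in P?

Absolute uncertainties add in quadrature for a linear combination:
  (2·δa)² = 0.774;  (2·δb)² = 28.1
δP = √(28.9) = 5.37 mm

5.37 mm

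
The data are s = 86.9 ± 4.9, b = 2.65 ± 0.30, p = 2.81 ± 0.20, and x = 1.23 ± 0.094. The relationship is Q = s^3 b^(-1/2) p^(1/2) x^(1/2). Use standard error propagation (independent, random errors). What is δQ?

1.39e+05

Relative error in a monomial: (δQ/Q)² = Σ (nᵢ · δxᵢ/xᵢ)².
  (3·δs/s)² = (3×0.0564)² = 0.0286;  (−½·δb/b)² = (-0.5×0.113)² = 0.00320;  (½·δp/p)² = (0.5×0.0712)² = 0.00127;  (½·δx/x)² = (0.5×0.0764)² = 0.00146
δQ/Q = √(0.0345) = 0.186
Q = 7.49e+05, so δQ = 0.186 × 7.49e+05 = 1.39e+05.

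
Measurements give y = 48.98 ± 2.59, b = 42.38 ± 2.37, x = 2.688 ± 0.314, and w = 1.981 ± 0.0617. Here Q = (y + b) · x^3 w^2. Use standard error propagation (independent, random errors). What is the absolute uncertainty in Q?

Let u = y + b = 91.36. δu = √(δy² + δb²) = √(6.71 + 5.62) = 3.51, so δu/u = 0.0384.
Q is then a monomial in u, x, w:
δQ/Q = √((δu/u)² + (3·δx/x)² + (2·δw/w)²) = √(0.00148 + 0.123 + 0.00388) = 0.358
Q = 6963, so δQ = 0.358 × 6963 = 2490.

2490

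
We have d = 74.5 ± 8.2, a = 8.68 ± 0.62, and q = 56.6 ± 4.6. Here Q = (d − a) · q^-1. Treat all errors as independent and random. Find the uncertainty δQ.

Let u = d − a = 65.8. δu = √(δd² + δa²) = √(67.2 + 0.384) = 8.22, so δu/u = 0.125.
Q is then a monomial in u, q:
δQ/Q = √((δu/u)² + (-1·δq/q)²) = √(0.0156 + 0.00661) = 0.149
Q = 1.16, so δQ = 0.149 × 1.16 = 0.173.

0.173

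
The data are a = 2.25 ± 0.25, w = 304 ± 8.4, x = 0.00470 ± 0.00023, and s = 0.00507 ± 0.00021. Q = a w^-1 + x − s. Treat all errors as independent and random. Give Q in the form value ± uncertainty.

0.00703 ± 0.000903

Let p = a·w^-1 = 0.00740. δp/p = √((1·δa/a)² + (-1·δw/w)²) = √(0.0123 + 0.000764) = 0.114, so δp = 0.000847.
Q = p + x − s: δQ = √(δp² + δx² + δs²) = √(7.18e-07 + 5.29e-08 + 4.41e-08) = 0.000903
Q = 0.00703.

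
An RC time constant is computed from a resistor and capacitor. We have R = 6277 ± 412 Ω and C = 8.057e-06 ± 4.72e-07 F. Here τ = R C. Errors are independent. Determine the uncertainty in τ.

Products/powers → add relative errors in quadrature, weighted by exponent:
  (1·δR/R)² = (1×0.0656)² = 0.00431;  (1·δC/C)² = (1×0.0586)² = 0.00343
δτ/τ = √(0.00774) = 0.0880
τ = 0.05057 s, so δτ = 0.0880 × 0.05057 = 0.00445 s.

0.00445 s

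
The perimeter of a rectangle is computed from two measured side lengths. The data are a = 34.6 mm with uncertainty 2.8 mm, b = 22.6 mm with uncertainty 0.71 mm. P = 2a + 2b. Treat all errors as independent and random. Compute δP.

For a sum/difference, combine absolute errors in quadrature:
  (2·δa)² = 31.4;  (2·δb)² = 2.02
δP = √(33.4) = 5.78 mm

5.78 mm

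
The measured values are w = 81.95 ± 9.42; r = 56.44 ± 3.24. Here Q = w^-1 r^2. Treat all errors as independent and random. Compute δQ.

6.32

Since Q is a product/quotient, work with relative uncertainties:
  (-1·δw/w)² = (-1×0.115)² = 0.0132;  (2·δr/r)² = (2×0.0574)² = 0.0132
δQ/Q = √(0.0264) = 0.162
Q = 38.87, so δQ = 0.162 × 38.87 = 6.32.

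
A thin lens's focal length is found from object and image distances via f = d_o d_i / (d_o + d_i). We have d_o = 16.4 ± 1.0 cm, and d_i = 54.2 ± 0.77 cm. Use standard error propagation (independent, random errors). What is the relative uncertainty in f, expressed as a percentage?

∂f/∂d_o = (d_i/(d_o+d_i))² = 0.589;  ∂f/∂d_i = (d_o/(d_o+d_i))² = 0.0540
δf = √((∂f/∂d_o · δd_o)² + (∂f/∂d_i · δd_i)²) = √(0.347 + 0.00173) = 0.591 cm
f = 12.6 cm, so δf/f = 0.591/12.6 = 0.0469.

4.69%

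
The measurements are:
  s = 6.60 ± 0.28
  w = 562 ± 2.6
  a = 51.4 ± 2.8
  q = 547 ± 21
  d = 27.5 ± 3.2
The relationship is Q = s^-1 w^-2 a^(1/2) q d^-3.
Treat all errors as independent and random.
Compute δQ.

Q is a product of powers, so relative uncertainties combine in quadrature:
  (-1·δs/s)² = (-1×0.0424)² = 0.00180;  (-2·δw/w)² = (-2×0.00463)² = 8.56e-05;  (½·δa/a)² = (0.5×0.0545)² = 0.000742;  (1·δq/q)² = (1×0.0384)² = 0.00147;  (-3·δd/d)² = (-3×0.116)² = 0.122
δQ/Q = √(0.126) = 0.355
Q = 9.05e-08, so δQ = 0.355 × 9.05e-08 = 3.21e-08.

3.21e-08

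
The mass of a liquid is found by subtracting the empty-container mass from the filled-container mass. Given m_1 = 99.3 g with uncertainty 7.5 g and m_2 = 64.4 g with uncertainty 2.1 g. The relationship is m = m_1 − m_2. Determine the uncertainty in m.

m is a linear combination, so absolute uncertainties add in quadrature:
  (δm_1)² = 56.2;  (δm_2)² = 4.41
δm = √(60.7) = 7.79 g

7.79 g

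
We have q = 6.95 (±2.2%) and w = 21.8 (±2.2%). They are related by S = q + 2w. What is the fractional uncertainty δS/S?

Sums and differences: (δS)² = Σ (cᵢ δxᵢ)².
  (δq)² = 0.0234;  (2·δw)² = 0.920
δS = √(0.943) = 0.971
S = 50.6, so δS/S = 0.971/50.6 = 0.0192.

0.0192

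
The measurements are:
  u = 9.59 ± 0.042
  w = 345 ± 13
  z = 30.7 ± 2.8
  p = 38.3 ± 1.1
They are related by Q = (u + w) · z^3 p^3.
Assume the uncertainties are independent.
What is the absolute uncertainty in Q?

1.67e+11

Let h = u + w = 355. δh = √(δu² + δw²) = √(0.00176 + 169) = 13.0, so δh/h = 0.0367.
Q is then a monomial in h, z, p:
δQ/Q = √((δh/h)² + (3·δz/z)² + (3·δp/p)²) = √(0.00134 + 0.0749 + 0.00742) = 0.289
Q = 5.76e+11, so δQ = 0.289 × 5.76e+11 = 1.67e+11.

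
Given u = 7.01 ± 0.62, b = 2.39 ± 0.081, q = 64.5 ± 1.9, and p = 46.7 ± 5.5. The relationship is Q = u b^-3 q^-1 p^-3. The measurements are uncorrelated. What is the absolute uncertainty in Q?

2.96e-08

Q is a product of powers, so relative uncertainties combine in quadrature:
  (1·δu/u)² = (1×0.0884)² = 0.00782;  (-3·δb/b)² = (-3×0.0339)² = 0.0103;  (-1·δq/q)² = (-1×0.0295)² = 0.000868;  (-3·δp/p)² = (-3×0.118)² = 0.125
δQ/Q = √(0.144) = 0.379
Q = 7.82e-08, so δQ = 0.379 × 7.82e-08 = 2.96e-08.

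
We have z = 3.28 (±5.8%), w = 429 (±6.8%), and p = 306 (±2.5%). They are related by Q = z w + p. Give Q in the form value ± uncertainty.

Let h = z·w = 1410. δh/h = √((1·δz/z)² + (1·δw/w)²) = √(0.00336 + 0.00462) = 0.0894, so δh = 126.
Q = h + p: δQ = √(δh² + δp²) = √(15800 + 58.5) = 126
Q = 1710.

1710 ± 126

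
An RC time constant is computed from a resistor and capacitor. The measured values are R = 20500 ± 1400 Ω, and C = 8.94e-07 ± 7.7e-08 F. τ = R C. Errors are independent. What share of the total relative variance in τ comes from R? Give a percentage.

(δτ/τ)² = (1·δR/R)² + (1·δC/C)²
  R term: (1×0.0683)² = 0.00466
  C term: (1×0.0861)² = 0.00742
Total = 0.0121. Share from R = 0.00466/0.0121 = 0.386.

38.6%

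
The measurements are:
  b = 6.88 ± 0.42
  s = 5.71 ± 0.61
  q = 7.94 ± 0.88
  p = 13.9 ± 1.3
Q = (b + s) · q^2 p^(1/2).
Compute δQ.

Let u = b + s = 12.6. δu = √(δb² + δs²) = √(0.176 + 0.372) = 0.741, so δu/u = 0.0588.
Q is then a monomial in u, q, p:
δQ/Q = √((δu/u)² + (2·δq/q)² + (½·δp/p)²) = √(0.00346 + 0.0491 + 0.00219) = 0.234
Q = 2960, so δQ = 0.234 × 2960 = 693.

693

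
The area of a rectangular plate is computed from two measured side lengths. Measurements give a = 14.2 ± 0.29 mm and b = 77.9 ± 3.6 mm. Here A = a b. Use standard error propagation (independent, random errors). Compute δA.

Products/powers → add relative errors in quadrature, weighted by exponent:
  (1·δa/a)² = (1×0.0204)² = 0.000417;  (1·δb/b)² = (1×0.0462)² = 0.00214
δA/A = √(0.00255) = 0.0505
A = 1110 mm^2, so δA = 0.0505 × 1110 = 55.9 mm^2.

55.9 mm^2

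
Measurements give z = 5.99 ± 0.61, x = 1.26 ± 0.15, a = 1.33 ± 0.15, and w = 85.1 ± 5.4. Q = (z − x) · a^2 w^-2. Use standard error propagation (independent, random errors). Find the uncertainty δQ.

Let u = z − x = 4.73. δu = √(δz² + δx²) = √(0.372 + 0.0225) = 0.628, so δu/u = 0.133.
Q is then a monomial in u, a, w:
δQ/Q = √((δu/u)² + (2·δa/a)² + (-2·δw/w)²) = √(0.0176 + 0.0509 + 0.0161) = 0.291
Q = 0.00116, so δQ = 0.291 × 0.00116 = 0.000336.

0.000336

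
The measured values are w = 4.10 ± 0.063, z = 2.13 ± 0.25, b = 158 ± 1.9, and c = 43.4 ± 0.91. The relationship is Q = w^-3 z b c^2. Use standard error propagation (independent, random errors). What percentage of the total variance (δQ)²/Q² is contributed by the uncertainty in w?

11.9%

(δQ/Q)² = (-3·δw/w)² + (1·δz/z)² + (1·δb/b)² + (2·δc/c)²
  w term: (-3×0.0154)² = 0.00212
  z term: (1×0.117)² = 0.0138
  b term: (1×0.0120)² = 0.000145
  c term: (2×0.0210)² = 0.00176
Total = 0.0178. Share from w = 0.00212/0.0178 = 0.119.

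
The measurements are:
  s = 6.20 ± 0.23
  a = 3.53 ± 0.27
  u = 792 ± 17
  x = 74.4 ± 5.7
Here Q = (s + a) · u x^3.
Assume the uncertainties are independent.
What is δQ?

Let w = s + a = 9.73. δw = √(δs² + δa²) = √(0.0529 + 0.0729) = 0.355, so δw/w = 0.0365.
Q is then a monomial in w, u, x:
δQ/Q = √((δw/w)² + (1·δu/u)² + (3·δx/x)²) = √(0.00133 + 0.000461 + 0.0528) = 0.234
Q = 3.17e+09, so δQ = 0.234 × 3.17e+09 = 7.42e+08.

7.42e+08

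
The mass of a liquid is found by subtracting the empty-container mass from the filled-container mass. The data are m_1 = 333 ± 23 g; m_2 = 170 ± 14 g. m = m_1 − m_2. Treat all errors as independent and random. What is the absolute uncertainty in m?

26.9 g

Each term contributes (cᵢ δxᵢ)² to (δm)²:
  (δm_1)² = 529;  (δm_2)² = 196
δm = √(725) = 26.9 g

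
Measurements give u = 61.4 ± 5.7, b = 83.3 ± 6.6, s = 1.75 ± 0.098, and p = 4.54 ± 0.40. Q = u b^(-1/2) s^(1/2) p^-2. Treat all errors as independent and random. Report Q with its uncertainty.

0.432 ± 0.0885

Since Q is a product/quotient, work with relative uncertainties:
  (1·δu/u)² = (1×0.0928)² = 0.00862;  (−½·δb/b)² = (-0.5×0.0792)² = 0.00157;  (½·δs/s)² = (0.5×0.0560)² = 0.000784;  (-2·δp/p)² = (-2×0.0881)² = 0.0311
δQ/Q = √(0.0420) = 0.205
Q = 0.432, so δQ = 0.205 × 0.432 = 0.0885.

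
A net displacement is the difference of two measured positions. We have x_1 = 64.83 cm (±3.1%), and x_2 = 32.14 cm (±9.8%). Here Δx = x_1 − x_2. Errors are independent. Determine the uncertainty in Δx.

3.74 cm

Sums and differences: (δΔx)² = Σ (cᵢ δxᵢ)².
  (δx_1)² = 4.04;  (δx_2)² = 9.92
δΔx = √(14.0) = 3.74 cm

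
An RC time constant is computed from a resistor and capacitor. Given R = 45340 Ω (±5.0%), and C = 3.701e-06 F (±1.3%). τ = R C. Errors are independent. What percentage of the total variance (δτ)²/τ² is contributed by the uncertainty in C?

(δτ/τ)² = (1·δR/R)² + (1·δC/C)²
  R term: (1×0.0500)² = 0.00250
  C term: (1×0.0130)² = 0.000169
Total = 0.00267. Share from C = 0.000169/0.00267 = 0.0633.

6.33%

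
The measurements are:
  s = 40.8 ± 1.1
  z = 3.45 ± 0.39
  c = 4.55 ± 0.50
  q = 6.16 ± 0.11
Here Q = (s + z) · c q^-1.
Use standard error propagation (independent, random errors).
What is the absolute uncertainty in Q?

3.74

Let u = s + z = 44.2. δu = √(δs² + δz²) = √(1.21 + 0.152) = 1.17, so δu/u = 0.0264.
Q is then a monomial in u, c, q:
δQ/Q = √((δu/u)² + (1·δc/c)² + (-1·δq/q)²) = √(0.000696 + 0.0121 + 0.000319) = 0.114
Q = 32.7, so δQ = 0.114 × 32.7 = 3.74.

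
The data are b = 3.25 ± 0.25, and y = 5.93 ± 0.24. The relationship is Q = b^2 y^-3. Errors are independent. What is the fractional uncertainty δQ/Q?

0.196

Since Q is a product/quotient, work with relative uncertainties:
  (2·δb/b)² = (2×0.0769)² = 0.0237;  (-3·δy/y)² = (-3×0.0405)² = 0.0147
δQ/Q = √(0.0384) = 0.196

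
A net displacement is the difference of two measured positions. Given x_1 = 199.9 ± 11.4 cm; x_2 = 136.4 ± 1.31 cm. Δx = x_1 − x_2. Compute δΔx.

Each term contributes (cᵢ δxᵢ)² to (δΔx)²:
  (δx_1)² = 130;  (δx_2)² = 1.72
δΔx = √(132) = 11.5 cm

11.5 cm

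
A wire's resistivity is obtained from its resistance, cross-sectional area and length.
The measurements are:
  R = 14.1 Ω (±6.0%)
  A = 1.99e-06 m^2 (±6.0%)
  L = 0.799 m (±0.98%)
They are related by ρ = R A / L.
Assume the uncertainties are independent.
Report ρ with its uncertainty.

ρ is a product of powers, so relative uncertainties combine in quadrature:
  (1·δR/R)² = (1×0.0600)² = 0.00360;  (1·δA/A)² = (1×0.0600)² = 0.00360;  (-1·δL/L)² = (-1×0.00980)² = 9.6e-05
δρ/ρ = √(0.00730) = 0.0854
ρ = 3.51e-05 Ω·m, so δρ = 0.0854 × 3.51e-05 = 3e-06 Ω·m.

(3.51 ± 0.300) × 10^-5 Ω·m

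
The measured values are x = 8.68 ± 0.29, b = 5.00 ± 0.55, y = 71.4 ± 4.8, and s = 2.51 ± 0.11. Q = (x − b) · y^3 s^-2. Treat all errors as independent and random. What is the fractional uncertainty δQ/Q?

Let u = x − b = 3.68. δu = √(δx² + δb²) = √(0.0841 + 0.303) = 0.622, so δu/u = 0.169.
Q is then a monomial in u, y, s:
δQ/Q = √((δu/u)² + (3·δy/y)² + (-2·δs/s)²) = √(0.0285 + 0.0407 + 0.00768) = 0.277

0.277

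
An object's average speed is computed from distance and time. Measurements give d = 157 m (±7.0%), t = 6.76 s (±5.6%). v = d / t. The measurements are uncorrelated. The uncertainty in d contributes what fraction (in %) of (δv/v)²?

(δv/v)² = (1·δd/d)² + (-1·δt/t)²
  d term: (1×0.0700)² = 0.00490
  t term: (-1×0.0560)² = 0.00314
Total = 0.00804. Share from d = 0.00490/0.00804 = 0.610.

61.0%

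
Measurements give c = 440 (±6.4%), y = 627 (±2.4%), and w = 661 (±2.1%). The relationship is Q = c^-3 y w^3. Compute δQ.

433

Relative error in a monomial: (δQ/Q)² = Σ (nᵢ · δxᵢ/xᵢ)².
  (-3·δc/c)² = (-3×0.0640)² = 0.0369;  (1·δy/y)² = (1×0.0240)² = 0.000576;  (3·δw/w)² = (3×0.0210)² = 0.00397
δQ/Q = √(0.0414) = 0.203
Q = 2130, so δQ = 0.203 × 2130 = 433.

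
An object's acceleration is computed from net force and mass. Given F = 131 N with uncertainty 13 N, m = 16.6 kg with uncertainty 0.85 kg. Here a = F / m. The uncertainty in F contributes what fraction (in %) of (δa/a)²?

79.0%

(δa/a)² = (1·δF/F)² + (-1·δm/m)²
  F term: (1×0.0992)² = 0.00985
  m term: (-1×0.0512)² = 0.00262
Total = 0.0125. Share from F = 0.00985/0.0125 = 0.790.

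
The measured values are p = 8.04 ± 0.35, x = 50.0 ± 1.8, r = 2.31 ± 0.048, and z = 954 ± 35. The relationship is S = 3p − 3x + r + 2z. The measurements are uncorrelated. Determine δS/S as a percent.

Sums and differences: (δS)² = Σ (cᵢ δxᵢ)².
  (3·δp)² = 1.10;  (3·δx)² = 29.2;  (δr)² = 0.00230;  (2·δz)² = 4900
δS = √(4930) = 70.2
S = 1780, so δS/S = 70.2/1780 = 0.0393.

3.93%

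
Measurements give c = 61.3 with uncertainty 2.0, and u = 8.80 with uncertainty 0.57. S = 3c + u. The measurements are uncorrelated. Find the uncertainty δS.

6.03

Sums and differences: (δS)² = Σ (cᵢ δxᵢ)².
  (3·δc)² = 36.0;  (δu)² = 0.325
δS = √(36.3) = 6.03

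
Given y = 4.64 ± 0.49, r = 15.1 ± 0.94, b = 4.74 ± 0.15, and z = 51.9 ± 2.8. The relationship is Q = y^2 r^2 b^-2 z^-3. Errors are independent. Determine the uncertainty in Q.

For a monomial Q ∝ y^2, r^2, b^-2, z^-3, fractional errors add in quadrature:
  (2·δy/y)² = (2×0.106)² = 0.0446;  (2·δr/r)² = (2×0.0623)² = 0.0155;  (-2·δb/b)² = (-2×0.0316)² = 0.00401;  (-3·δz/z)² = (-3×0.0539)² = 0.0262
δQ/Q = √(0.0903) = 0.301
Q = 0.00156, so δQ = 0.301 × 0.00156 = 0.000470.

0.000470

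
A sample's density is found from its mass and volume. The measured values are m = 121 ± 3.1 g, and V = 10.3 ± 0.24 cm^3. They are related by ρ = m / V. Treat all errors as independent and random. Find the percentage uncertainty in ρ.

3.46%

Relative error in a monomial: (δρ/ρ)² = Σ (nᵢ · δxᵢ/xᵢ)².
  (1·δm/m)² = (1×0.0256)² = 0.000656;  (-1·δV/V)² = (-1×0.0233)² = 0.000543
δρ/ρ = √(0.00120) = 0.0346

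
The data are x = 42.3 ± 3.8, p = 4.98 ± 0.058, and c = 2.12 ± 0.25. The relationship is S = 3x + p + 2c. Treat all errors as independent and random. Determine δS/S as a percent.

For a sum/difference, combine absolute errors in quadrature:
  (3·δx)² = 130;  (δp)² = 0.00336;  (2·δc)² = 0.250
δS = √(130) = 11.4
S = 136, so δS/S = 11.4/136 = 0.0838.

8.38%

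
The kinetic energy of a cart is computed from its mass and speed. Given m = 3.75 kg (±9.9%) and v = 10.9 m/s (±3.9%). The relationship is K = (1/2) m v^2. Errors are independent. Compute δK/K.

0.126

K is a product of powers, so relative uncertainties combine in quadrature:
  (1·δm/m)² = (1×0.0990)² = 0.00980;  (2·δv/v)² = (2×0.0390)² = 0.00608
δK/K = √(0.0159) = 0.126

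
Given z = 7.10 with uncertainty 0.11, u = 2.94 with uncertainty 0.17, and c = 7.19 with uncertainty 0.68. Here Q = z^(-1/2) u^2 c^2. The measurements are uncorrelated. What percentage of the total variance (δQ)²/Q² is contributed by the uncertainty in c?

(δQ/Q)² = (−½·δz/z)² + (2·δu/u)² + (2·δc/c)²
  z term: (-0.5×0.0155)² = 6e-05
  u term: (2×0.0578)² = 0.0134
  c term: (2×0.0946)² = 0.0358
Total = 0.0492. Share from c = 0.0358/0.0492 = 0.727.

72.7%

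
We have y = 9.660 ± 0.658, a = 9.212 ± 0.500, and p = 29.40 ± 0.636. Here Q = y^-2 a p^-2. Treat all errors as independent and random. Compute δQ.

Products/powers → add relative errors in quadrature, weighted by exponent:
  (-2·δy/y)² = (-2×0.0681)² = 0.0186;  (1·δa/a)² = (1×0.0543)² = 0.00295;  (-2·δp/p)² = (-2×0.0216)² = 0.00187
δQ/Q = √(0.0234) = 0.153
Q = 0.0001142, so δQ = 0.153 × 0.0001142 = 1.75e-05.

1.75e-05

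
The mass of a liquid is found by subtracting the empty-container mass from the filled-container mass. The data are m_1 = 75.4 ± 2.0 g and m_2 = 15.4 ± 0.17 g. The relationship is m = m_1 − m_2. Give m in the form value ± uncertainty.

60.0 ± 2.01 g

For a sum/difference, combine absolute errors in quadrature:
  (δm_1)² = 4.00;  (δm_2)² = 0.0289
δm = √(4.03) = 2.01 g
m = 60.0 g.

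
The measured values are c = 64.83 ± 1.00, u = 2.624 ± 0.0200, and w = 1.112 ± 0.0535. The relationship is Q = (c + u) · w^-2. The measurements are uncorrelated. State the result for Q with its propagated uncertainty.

54.55 ± 5.31

Let h = c + u = 67.45. δh = √(δc² + δu²) = √(1.00 + 0.000400) = 1.00, so δh/h = 0.0148.
Q is then a monomial in h, w:
δQ/Q = √((δh/h)² + (-2·δw/w)²) = √(0.000220 + 0.00926) = 0.0974
Q = 54.55, so δQ = 0.0974 × 54.55 = 5.31.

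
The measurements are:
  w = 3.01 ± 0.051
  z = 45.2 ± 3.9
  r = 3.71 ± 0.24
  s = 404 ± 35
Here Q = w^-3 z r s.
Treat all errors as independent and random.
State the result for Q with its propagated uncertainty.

2480 ± 366

Each factor contributes (exponent × relative error)² to (δQ/Q)²:
  (-3·δw/w)² = (-3×0.0169)² = 0.00258;  (1·δz/z)² = (1×0.0863)² = 0.00744;  (1·δr/r)² = (1×0.0647)² = 0.00418;  (1·δs/s)² = (1×0.0866)² = 0.00751
δQ/Q = √(0.0217) = 0.147
Q = 2480, so δQ = 0.147 × 2480 = 366.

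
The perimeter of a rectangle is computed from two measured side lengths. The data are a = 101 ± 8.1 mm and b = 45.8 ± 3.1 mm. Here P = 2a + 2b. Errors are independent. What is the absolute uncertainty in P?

17.3 mm

For a sum/difference, combine absolute errors in quadrature:
  (2·δa)² = 262;  (2·δb)² = 38.4
δP = √(301) = 17.3 mm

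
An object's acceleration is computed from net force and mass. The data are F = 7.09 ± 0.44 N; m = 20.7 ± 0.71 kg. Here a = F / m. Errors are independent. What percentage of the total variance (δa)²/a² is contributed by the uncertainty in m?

(δa/a)² = (1·δF/F)² + (-1·δm/m)²
  F term: (1×0.0621)² = 0.00385
  m term: (-1×0.0343)² = 0.00118
Total = 0.00503. Share from m = 0.00118/0.00503 = 0.234.

23.4%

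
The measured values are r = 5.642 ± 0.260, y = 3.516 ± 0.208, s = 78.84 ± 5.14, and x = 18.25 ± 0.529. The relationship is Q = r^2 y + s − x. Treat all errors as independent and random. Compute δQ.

13.3

Let p = r^2·y = 111.9. δp/p = √((2·δr/r)² + (1·δy/y)²) = √(0.00849 + 0.00350) = 0.110, so δp = 12.3.
Q = p + s − x: δQ = √(δp² + δs² + δx²) = √(150 + 26.4 + 0.280) = 13.3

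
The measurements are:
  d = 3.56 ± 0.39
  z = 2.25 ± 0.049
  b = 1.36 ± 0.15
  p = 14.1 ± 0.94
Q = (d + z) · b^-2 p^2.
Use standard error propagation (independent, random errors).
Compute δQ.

166

Let u = d + z = 5.81. δu = √(δd² + δz²) = √(0.152 + 0.00240) = 0.393, so δu/u = 0.0677.
Q is then a monomial in u, b, p:
δQ/Q = √((δu/u)² + (-2·δb/b)² + (2·δp/p)²) = √(0.00458 + 0.0487 + 0.0178) = 0.266
Q = 625, so δQ = 0.266 × 625 = 166.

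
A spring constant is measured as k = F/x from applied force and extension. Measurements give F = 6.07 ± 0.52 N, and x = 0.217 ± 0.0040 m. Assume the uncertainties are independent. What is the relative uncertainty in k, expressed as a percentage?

8.76%

For a monomial k ∝ F, x^-1, fractional errors add in quadrature:
  (1·δF/F)² = (1×0.0857)² = 0.00734;  (-1·δx/x)² = (-1×0.0184)² = 0.000340
δk/k = √(0.00768) = 0.0876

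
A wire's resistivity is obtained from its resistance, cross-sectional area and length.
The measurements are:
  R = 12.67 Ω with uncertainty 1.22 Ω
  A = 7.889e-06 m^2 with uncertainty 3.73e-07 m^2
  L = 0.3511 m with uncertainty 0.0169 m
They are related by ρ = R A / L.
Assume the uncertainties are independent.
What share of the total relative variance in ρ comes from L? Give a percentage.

(δρ/ρ)² = (1·δR/R)² + (1·δA/A)² + (-1·δL/L)²
  R term: (1×0.0963)² = 0.00927
  A term: (1×0.0473)² = 0.00224
  L term: (-1×0.0481)² = 0.00232
Total = 0.0138. Share from L = 0.00232/0.0138 = 0.168.

16.8%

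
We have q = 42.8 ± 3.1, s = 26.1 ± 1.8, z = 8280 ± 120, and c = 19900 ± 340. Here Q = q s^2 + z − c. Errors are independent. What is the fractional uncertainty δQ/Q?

Let p = q·s^2 = 29200. δp/p = √((1·δq/q)² + (2·δs/s)²) = √(0.00525 + 0.0190) = 0.156, so δp = 4540.
Q = p + z − c: δQ = √(δp² + δz² + δc²) = √(2.06e+07 + 14400 + 1.16e+05) = 4560
Q = 17500, so δQ/Q = 4560/17500 = 0.260.

0.260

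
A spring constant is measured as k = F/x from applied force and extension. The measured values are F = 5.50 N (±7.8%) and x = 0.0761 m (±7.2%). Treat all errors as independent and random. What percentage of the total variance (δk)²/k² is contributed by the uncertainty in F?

(δk/k)² = (1·δF/F)² + (-1·δx/x)²
  F term: (1×0.0780)² = 0.00608
  x term: (-1×0.0720)² = 0.00518
Total = 0.0113. Share from F = 0.00608/0.0113 = 0.540.

54.0%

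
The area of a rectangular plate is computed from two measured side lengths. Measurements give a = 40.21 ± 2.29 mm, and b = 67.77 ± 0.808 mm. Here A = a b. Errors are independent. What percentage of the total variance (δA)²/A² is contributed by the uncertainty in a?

(δA/A)² = (1·δa/a)² + (1·δb/b)²
  a term: (1×0.0570)² = 0.00324
  b term: (1×0.0119)² = 0.000142
Total = 0.00339. Share from a = 0.00324/0.00339 = 0.958.

95.8%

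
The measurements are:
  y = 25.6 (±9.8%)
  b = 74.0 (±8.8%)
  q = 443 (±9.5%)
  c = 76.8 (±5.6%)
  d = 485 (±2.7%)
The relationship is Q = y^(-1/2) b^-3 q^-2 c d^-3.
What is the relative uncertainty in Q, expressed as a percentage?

Each factor contributes (exponent × relative error)² to (δQ/Q)²:
  (−½·δy/y)² = (-0.5×0.0980)² = 0.00240;  (-3·δb/b)² = (-3×0.0880)² = 0.0697;  (-2·δq/q)² = (-2×0.0950)² = 0.0361;  (1·δc/c)² = (1×0.0560)² = 0.00314;  (-3·δd/d)² = (-3×0.0270)² = 0.00656
δQ/Q = √(0.118) = 0.343

34.3%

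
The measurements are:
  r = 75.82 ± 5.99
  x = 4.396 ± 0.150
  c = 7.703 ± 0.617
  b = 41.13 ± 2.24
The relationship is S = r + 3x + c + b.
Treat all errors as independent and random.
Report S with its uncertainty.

S is a linear combination, so absolute uncertainties add in quadrature:
  (δr)² = 35.9;  (3·δx)² = 0.202;  (δc)² = 0.381;  (δb)² = 5.02
δS = √(41.5) = 6.44
S = 137.8.

137.8 ± 6.44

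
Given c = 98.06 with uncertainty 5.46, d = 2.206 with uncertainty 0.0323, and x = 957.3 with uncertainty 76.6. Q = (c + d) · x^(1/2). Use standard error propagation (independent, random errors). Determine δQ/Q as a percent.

6.76%

Let u = c + d = 100.3. δu = √(δc² + δd²) = √(29.8 + 0.00104) = 5.46, so δu/u = 0.0545.
Q is then a monomial in u, x:
δQ/Q = √((δu/u)² + (½·δx/x)²) = √(0.00297 + 0.00160) = 0.0676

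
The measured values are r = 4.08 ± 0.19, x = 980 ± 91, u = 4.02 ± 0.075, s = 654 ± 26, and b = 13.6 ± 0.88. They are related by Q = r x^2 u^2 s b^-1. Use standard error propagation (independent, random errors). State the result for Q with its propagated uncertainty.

Each factor contributes (exponent × relative error)² to (δQ/Q)²:
  (1·δr/r)² = (1×0.0466)² = 0.00217;  (2·δx/x)² = (2×0.0929)² = 0.0345;  (2·δu/u)² = (2×0.0187)² = 0.00139;  (1·δs/s)² = (1×0.0398)² = 0.00158;  (-1·δb/b)² = (-1×0.0647)² = 0.00419
δQ/Q = √(0.0438) = 0.209
Q = 3.05e+09, so δQ = 0.209 × 3.05e+09 = 6.37e+08.

(3.05 ± 0.637) × 10^9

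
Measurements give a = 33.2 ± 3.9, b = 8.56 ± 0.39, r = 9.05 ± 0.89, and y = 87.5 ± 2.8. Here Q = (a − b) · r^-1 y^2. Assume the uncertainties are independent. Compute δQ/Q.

Let u = a − b = 24.6. δu = √(δa² + δb²) = √(15.2 + 0.152) = 3.92, so δu/u = 0.159.
Q is then a monomial in u, r, y:
δQ/Q = √((δu/u)² + (-1·δr/r)² + (2·δy/y)²) = √(0.0253 + 0.00967 + 0.00410) = 0.198

0.198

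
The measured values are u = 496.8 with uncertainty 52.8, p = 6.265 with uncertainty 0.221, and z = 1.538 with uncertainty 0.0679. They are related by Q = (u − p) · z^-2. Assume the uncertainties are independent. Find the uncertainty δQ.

Let w = u − p = 490.5. δw = √(δu² + δp²) = √(2790 + 0.0488) = 52.8, so δw/w = 0.108.
Q is then a monomial in w, z:
δQ/Q = √((δw/w)² + (-2·δz/z)²) = √(0.0116 + 0.00780) = 0.139
Q = 207.4, so δQ = 0.139 × 207.4 = 28.9.

28.9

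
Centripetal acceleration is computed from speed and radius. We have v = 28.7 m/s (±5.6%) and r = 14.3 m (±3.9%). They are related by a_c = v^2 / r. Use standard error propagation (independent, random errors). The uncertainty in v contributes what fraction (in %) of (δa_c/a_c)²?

(δa_c/a_c)² = (2·δv/v)² + (-1·δr/r)²
  v term: (2×0.0560)² = 0.0125
  r term: (-1×0.0390)² = 0.00152
Total = 0.0141. Share from v = 0.0125/0.0141 = 0.892.

89.2%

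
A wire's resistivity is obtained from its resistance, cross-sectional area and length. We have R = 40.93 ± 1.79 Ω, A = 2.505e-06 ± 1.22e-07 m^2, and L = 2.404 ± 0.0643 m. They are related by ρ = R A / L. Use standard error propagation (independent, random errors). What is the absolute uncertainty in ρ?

For a monomial ρ ∝ R, A, L^-1, fractional errors add in quadrature:
  (1·δR/R)² = (1×0.0437)² = 0.00191;  (1·δA/A)² = (1×0.0487)² = 0.00237;  (-1·δL/L)² = (-1×0.0267)² = 0.000715
δρ/ρ = √(0.00500) = 0.0707
ρ = 4.265e-05 Ω·m, so δρ = 0.0707 × 4.265e-05 = 3.02e-06 Ω·m.

3.02e-06 Ω·m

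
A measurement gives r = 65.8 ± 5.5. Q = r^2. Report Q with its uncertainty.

Since Q is a product/quotient, work with relative uncertainties:
  (2·δr/r)² = (2×0.0836)² = 0.0279
δQ/Q = √(0.0279) = 0.167
Q = 4330, so δQ = 0.167 × 4330 = 724.

4330 ± 724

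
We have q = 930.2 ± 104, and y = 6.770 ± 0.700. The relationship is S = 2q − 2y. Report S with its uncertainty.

1847 ± 208

Each term contributes (cᵢ δxᵢ)² to (δS)²:
  (2·δq)² = 43300;  (2·δy)² = 1.96
δS = √(43300) = 208
S = 1847.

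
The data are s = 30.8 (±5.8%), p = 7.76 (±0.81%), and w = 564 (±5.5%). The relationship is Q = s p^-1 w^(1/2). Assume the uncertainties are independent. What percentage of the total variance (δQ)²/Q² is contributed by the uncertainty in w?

(δQ/Q)² = (1·δs/s)² + (-1·δp/p)² + (½·δw/w)²
  s term: (1×0.0580)² = 0.00336
  p term: (-1×0.00810)² = 6.56e-05
  w term: (0.5×0.0550)² = 0.000756
Total = 0.00419. Share from w = 0.000756/0.00419 = 0.181.

18.1%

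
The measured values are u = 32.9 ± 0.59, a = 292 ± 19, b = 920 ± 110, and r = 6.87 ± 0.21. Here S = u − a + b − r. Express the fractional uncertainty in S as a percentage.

17.1%

Sums and differences: (δS)² = Σ (cᵢ δxᵢ)².
  (δu)² = 0.348;  (δa)² = 361;  (δb)² = 12100;  (δr)² = 0.0441
δS = √(12500) = 112
S = 654, so δS/S = 112/654 = 0.171.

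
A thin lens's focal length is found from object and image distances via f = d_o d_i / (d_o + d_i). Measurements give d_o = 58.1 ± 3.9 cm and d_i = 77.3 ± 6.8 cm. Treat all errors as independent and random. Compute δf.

∂f/∂d_o = (d_i/(d_o+d_i))² = 0.326;  ∂f/∂d_i = (d_o/(d_o+d_i))² = 0.184
δf = √((∂f/∂d_o · δd_o)² + (∂f/∂d_i · δd_i)²) = √(1.62 + 1.57) = 1.78 cm

1.78 cm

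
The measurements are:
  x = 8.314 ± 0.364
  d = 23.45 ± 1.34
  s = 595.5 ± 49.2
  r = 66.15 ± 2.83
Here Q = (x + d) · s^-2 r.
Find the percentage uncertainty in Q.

Let u = x + d = 31.76. δu = √(δx² + δd²) = √(0.132 + 1.80) = 1.39, so δu/u = 0.0437.
Q is then a monomial in u, s, r:
δQ/Q = √((δu/u)² + (-2·δs/s)² + (1·δr/r)²) = √(0.00191 + 0.0273 + 0.00183) = 0.176

17.6%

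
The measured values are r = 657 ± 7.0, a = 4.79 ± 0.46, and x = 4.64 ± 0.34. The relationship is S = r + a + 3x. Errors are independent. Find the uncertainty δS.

Each term contributes (cᵢ δxᵢ)² to (δS)²:
  (δr)² = 49.0;  (δa)² = 0.212;  (3·δx)² = 1.04
δS = √(50.3) = 7.09

7.09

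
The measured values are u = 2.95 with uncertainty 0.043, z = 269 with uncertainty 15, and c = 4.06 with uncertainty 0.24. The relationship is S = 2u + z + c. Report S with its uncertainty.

S is a linear combination, so absolute uncertainties add in quadrature:
  (2·δu)² = 0.00740;  (δz)² = 225;  (δc)² = 0.0576
δS = √(225) = 15.0
S = 279.

279 ± 15.0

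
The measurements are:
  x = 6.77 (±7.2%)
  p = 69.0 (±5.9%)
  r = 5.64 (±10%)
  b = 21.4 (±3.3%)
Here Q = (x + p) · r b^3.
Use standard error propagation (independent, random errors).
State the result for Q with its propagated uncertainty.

(4.19 ± 0.631) × 10^6

Let u = x + p = 75.8. δu = √(δx² + δp²) = √(0.238 + 16.6) = 4.10, so δu/u = 0.0541.
Q is then a monomial in u, r, b:
δQ/Q = √((δu/u)² + (1·δr/r)² + (3·δb/b)²) = √(0.00293 + 0.0100 + 0.00980) = 0.151
Q = 4.19e+06, so δQ = 0.151 × 4.19e+06 = 6.31e+05.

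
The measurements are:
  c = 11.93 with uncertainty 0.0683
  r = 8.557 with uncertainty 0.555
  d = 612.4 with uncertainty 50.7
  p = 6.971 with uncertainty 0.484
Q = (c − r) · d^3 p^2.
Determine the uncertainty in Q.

1.24e+10

Let u = c − r = 3.373. δu = √(δc² + δr²) = √(0.00466 + 0.308) = 0.559, so δu/u = 0.166.
Q is then a monomial in u, d, p:
δQ/Q = √((δu/u)² + (3·δd/d)² + (2·δp/p)²) = √(0.0275 + 0.0617 + 0.0193) = 0.329
Q = 3.765e+10, so δQ = 0.329 × 3.765e+10 = 1.24e+10.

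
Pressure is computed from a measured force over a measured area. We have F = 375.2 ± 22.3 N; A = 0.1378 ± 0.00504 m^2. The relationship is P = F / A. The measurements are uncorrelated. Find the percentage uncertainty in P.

P is a product of powers, so relative uncertainties combine in quadrature:
  (1·δF/F)² = (1×0.0594)² = 0.00353;  (-1·δA/A)² = (-1×0.0366)² = 0.00134
δP/P = √(0.00487) = 0.0698

6.98%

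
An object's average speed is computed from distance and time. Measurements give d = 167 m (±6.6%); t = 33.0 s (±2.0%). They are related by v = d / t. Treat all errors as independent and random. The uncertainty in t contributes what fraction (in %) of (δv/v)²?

8.41%

(δv/v)² = (1·δd/d)² + (-1·δt/t)²
  d term: (1×0.0660)² = 0.00436
  t term: (-1×0.0200)² = 0.000400
Total = 0.00476. Share from t = 0.000400/0.00476 = 0.0841.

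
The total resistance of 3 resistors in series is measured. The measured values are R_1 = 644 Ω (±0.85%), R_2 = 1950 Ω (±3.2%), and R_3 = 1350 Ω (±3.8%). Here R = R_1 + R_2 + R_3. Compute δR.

R is a linear combination, so absolute uncertainties add in quadrature:
  (δR_1)² = 30.0;  (δR_2)² = 3890;  (δR_3)² = 2630
δR = √(6560) = 81.0 Ω

81.0 Ω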